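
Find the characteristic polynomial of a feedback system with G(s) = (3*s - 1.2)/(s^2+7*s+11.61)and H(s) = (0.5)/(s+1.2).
Characteristic poly = G_den * H_den + G_num * H_num = (s^3 + 8.2*s^2 + 20.01*s + 13.932) + (1.5*s - 0.6) = s^3 + 8.2*s^2 + 21.51*s + 13.332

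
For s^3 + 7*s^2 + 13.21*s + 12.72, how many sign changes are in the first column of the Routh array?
Routh array:
s^3: [1, 13.21]; s^2: [7, 12.72]; s^1: [11.3929]; s^0: [12.72]
First column: [1, 7, 11.3929, 12.72]. Sign changes = 0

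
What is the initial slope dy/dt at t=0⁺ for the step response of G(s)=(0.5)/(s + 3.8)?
IVT: y'(0⁺) = lim_{s→∞} s²·Y(s) = lim_{s→∞} s·G(s).
deg(num) = 0, deg(den) = 1, relative degree = 1, so s·G(s) → (leading num)/(leading den) = 0.5/1 = 0.5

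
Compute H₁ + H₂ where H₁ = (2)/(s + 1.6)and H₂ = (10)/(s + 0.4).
Parallel: H = H₁ + H₂ = (n₁·d₂ + n₂·d₁)/(d₁·d₂).
n₁·d₂ = 2*s + 0.8. n₂·d₁ = 10*s + 16. Sum = 12*s + 16.8. d₁·d₂ = s^2 + 2*s + 0.64.
H(s) = (12*s + 16.8)/(s^2 + 2*s + 0.64)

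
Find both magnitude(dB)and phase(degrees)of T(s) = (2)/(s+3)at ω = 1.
Substitute s = j*1: T(j1) = 0.6 - 0.2j.
|T| = 20*log₁₀(sqrt(Re²+Im²)) = -3.98 dB.
∠T = atan2(Im, Re) = -18.43°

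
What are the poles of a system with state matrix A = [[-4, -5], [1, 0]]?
Eigenvalues solve det(λI - A) = 0.
Characteristic polynomial: λ^2 + 4*λ + 5 = 0.
Roots: -2 + 1j, -2 - 1j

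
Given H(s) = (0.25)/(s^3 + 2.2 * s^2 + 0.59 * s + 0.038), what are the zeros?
Numerator is a nonzero constant (0.25) → Zeros: none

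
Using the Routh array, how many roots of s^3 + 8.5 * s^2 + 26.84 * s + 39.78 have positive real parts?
Routh array:
s^3: [1, 26.84]; s^2: [8.5, 39.78]; s^1: [22.16]; s^0: [39.78]
First column: [1, 8.5, 22.16, 39.78]. Sign changes = RHP roots = 0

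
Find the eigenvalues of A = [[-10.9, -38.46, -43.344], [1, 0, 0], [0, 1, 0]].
Eigenvalues solve det(λI - A) = 0.
Characteristic polynomial: λ^3 + 10.9*λ^2 + 38.46*λ + 43.344 = 0.
Factor: (λ + 4.2)(λ + 2.4)(λ + 4.3) = 0.
Roots: -2.4, -4.2, -4.3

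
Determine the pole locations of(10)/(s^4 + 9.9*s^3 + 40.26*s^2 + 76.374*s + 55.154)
Set denominator = 0: s^4 + 9.9*s^3 + 40.26*s^2 + 76.374*s + 55.154 = (s + 2.2)(s + 2.3)(s^2 + 5.4*s + 10.9) = 0 → Poles: -2.2, -2.3, -2.7 + 1.9j, -2.7 - 1.9j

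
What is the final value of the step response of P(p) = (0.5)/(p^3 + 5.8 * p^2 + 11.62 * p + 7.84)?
FVT: lim_{t→∞} y(t) = lim_{p→0} p*Y(p) where Y(p) = P(p)/p.
= lim_{p→0} P(p) = P(0) = num(0)/den(0) = 0.5/7.84 = 0.06378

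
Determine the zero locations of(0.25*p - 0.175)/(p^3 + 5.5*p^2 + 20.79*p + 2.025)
Set numerator = 0: 0.25*p - 0.175 = 0 → Zeros: 0.7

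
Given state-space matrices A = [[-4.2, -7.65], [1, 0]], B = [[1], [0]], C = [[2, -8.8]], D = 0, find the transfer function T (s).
T(s) = C(sI - A)⁻¹B + D.
Characteristic polynomial det(sI - A) = s^2 + 4.2*s + 7.65.
Numerator from C·adj(sI-A)·B + D·det(sI-A) = 2*s - 8.8.
T(s) = (2*s - 8.8)/(s^2 + 4.2*s + 7.65)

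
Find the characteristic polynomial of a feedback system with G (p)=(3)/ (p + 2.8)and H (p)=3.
Characteristic poly = G_den * H_den + G_num * H_num = (p + 2.8) + (9) = p + 11.8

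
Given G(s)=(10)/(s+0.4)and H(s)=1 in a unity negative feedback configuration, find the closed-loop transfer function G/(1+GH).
Closed-loop T = G/(1+GH).
Numerator: G_num * H_den = 10.
Denominator: G_den * H_den + G_num * H_num = (s + 0.4) + (10) = s + 10.4.
T(s) = (10)/(s + 10.4)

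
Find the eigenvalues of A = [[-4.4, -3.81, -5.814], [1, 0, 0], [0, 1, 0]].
Eigenvalues solve det(λI - A) = 0.
Characteristic polynomial: λ^3 + 4.4*λ^2 + 3.81*λ + 5.814 = 0.
Factor: (λ + 3.8)(λ^2 + 0.6*λ + 1.53) = 0.
Roots: -0.3 + 1.2j, -0.3 - 1.2j, -3.8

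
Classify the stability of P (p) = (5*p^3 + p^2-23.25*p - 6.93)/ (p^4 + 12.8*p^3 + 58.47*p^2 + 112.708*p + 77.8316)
Denominator: p^4 + 12.8*p^3 + 58.47*p^2 + 112.708*p + 77.8316 = (p + 1.9)(p + 3.8)(p + 2.2)(p + 4.9). Poles: -1.9, -2.2, -3.8, -4.9. Stable (all poles in LHP)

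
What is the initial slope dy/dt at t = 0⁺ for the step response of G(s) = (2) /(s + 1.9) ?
IVT: y'(0⁺) = lim_{s→∞} s²·Y(s) = lim_{s→∞} s·G(s).
deg(num) = 0, deg(den) = 1, relative degree = 1, so s·G(s) → (leading num)/(leading den) = 2/1 = 2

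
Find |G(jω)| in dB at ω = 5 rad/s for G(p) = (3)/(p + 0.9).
Substitute p = j*5: G(j5) = 0.104611 - 0.58117j.
|G(j5)| = sqrt(Re² + Im²) = 0.5905.
20*log₁₀(0.5905) = -4.58 dB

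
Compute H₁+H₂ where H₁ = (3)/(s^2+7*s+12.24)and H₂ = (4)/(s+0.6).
Parallel: H = H₁ + H₂ = (n₁·d₂ + n₂·d₁)/(d₁·d₂).
n₁·d₂ = 3*s + 1.8. n₂·d₁ = 4*s^2 + 28*s + 48.96. Sum = 4*s^2 + 31*s + 50.76. d₁·d₂ = s^3 + 7.6*s^2 + 16.44*s + 7.344.
H(s) = (4*s^2 + 31*s + 50.76)/(s^3 + 7.6*s^2 + 16.44*s + 7.344)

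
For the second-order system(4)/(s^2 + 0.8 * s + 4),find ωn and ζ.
Standard form: ωn²/(s²+2ζωn·s+ωn²).
const=4=ωn² → ωn=2, s coeff=0.8=2ζωn → ζ=0.2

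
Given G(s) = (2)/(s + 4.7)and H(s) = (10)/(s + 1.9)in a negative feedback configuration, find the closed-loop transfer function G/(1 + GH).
Closed-loop T = G/(1+GH).
Numerator: G_num * H_den = 2*s + 3.8.
Denominator: G_den * H_den + G_num * H_num = (s^2 + 6.6*s + 8.93) + (20) = s^2 + 6.6*s + 28.93.
T(s) = (2*s + 3.8)/(s^2 + 6.6*s + 28.93)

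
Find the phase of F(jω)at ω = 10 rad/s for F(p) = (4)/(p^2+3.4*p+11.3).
Substitute p = j*10: F(j10) = -0.0393187 - 0.0150714j.
∠F(j10) = atan2(Im, Re) = atan2(-0.0150714, -0.0393187) = -159.03°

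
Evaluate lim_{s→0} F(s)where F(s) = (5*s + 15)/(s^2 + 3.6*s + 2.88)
DC gain = F(0) = num(0)/den(0) = 15/2.88 = 5.208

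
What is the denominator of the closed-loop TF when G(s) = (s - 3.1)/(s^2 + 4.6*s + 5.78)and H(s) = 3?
Characteristic poly = G_den * H_den + G_num * H_num = (s^2 + 4.6*s + 5.78) + (3*s - 9.3) = s^2 + 7.6*s - 3.52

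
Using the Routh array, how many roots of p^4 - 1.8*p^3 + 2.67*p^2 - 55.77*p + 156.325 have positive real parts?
Routh array:
p^4: [1, 2.67, 156.325]; p^3: [-1.8, -55.77]; p^2: [-28.3133, 156.325]; p^1: [-65.7083]; p^0: [156.325]
First column: [1, -1.8, -28.3133, -65.7083, 156.325]. Sign changes = RHP roots = 2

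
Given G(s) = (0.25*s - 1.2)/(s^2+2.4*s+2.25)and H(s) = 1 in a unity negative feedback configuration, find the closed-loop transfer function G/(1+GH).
Closed-loop T = G/(1+GH).
Numerator: G_num * H_den = 0.25*s - 1.2.
Denominator: G_den * H_den + G_num * H_num = (s^2 + 2.4*s + 2.25) + (0.25*s - 1.2) = s^2 + 2.65*s + 1.05.
T(s) = (0.25*s - 1.2)/(s^2 + 2.65*s + 1.05)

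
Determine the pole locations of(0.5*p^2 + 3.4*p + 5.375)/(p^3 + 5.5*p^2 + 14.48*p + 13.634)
Set denominator = 0: p^3 + 5.5*p^2 + 14.48*p + 13.634 = (p + 1.7)(p^2 + 3.8*p + 8.02) = 0 → Poles: -1.7, -1.9 + 2.1j, -1.9 - 2.1j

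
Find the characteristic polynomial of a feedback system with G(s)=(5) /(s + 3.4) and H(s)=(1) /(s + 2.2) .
Characteristic poly = G_den * H_den + G_num * H_num = (s^2 + 5.6*s + 7.48) + (5) = s^2 + 5.6*s + 12.48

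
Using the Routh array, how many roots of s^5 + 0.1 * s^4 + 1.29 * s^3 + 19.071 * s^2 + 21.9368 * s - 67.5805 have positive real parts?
Routh array:
s^5: [1, 1.29, 21.9368]; s^4: [0.1, 19.071, -67.5805]; s^3: [-189.42, 697.7418]; s^2: [19.4394, -67.5805]; s^1: [39.2273]; s^0: [-67.5805]
First column: [1, 0.1, -189.42, 19.4394, 39.2273, -67.5805]. Sign changes = RHP roots = 3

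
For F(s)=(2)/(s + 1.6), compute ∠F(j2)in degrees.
Substitute s = j*2: F(j2) = 0.487805 - 0.609756j.
∠F(j2) = atan2(Im, Re) = atan2(-0.609756, 0.487805) = -51.34°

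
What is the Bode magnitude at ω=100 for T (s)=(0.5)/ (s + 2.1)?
Substitute s = j*100: T(j100) = 0.000104954 - 0.0049978j.
|T(j100)| = sqrt(Re² + Im²) = 0.004999.
20*log₁₀(0.004999) = -46.02 dB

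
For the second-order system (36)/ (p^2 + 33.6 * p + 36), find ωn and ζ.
Standard form: ωn²/(p²+2ζωn·p+ωn²).
const=36=ωn² → ωn=6, p coeff=33.6=2ζωn → ζ=2.8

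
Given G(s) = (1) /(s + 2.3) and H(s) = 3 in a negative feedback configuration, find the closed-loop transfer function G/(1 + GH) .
Closed-loop T = G/(1+GH).
Numerator: G_num * H_den = 1.
Denominator: G_den * H_den + G_num * H_num = (s + 2.3) + (3) = s + 5.3.
T(s) = (1)/(s + 5.3)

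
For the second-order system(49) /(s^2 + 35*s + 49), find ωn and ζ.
Standard form: ωn²/(s²+2ζωn·s+ωn²).
const=49=ωn² → ωn=7, s coeff=35=2ζωn → ζ=2.5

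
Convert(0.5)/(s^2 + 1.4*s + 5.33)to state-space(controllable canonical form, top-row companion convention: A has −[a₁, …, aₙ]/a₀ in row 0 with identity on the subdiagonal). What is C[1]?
Reachable canonical form: C = numerator coefficients (right-aligned, zero-padded to length n).
num = 0.5, C = [[0, 0.5]].
C[1] = 0.5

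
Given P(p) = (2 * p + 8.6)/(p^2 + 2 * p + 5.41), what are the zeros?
Set numerator = 0: 2*p + 8.6 = 0 → Zeros: -4.3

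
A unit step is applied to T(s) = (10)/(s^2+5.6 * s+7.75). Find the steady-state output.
FVT: lim_{t→∞} y(t) = lim_{s→0} s*Y(s) where Y(s) = T(s)/s.
= lim_{s→0} T(s) = T(0) = num(0)/den(0) = 10/7.75 = 1.29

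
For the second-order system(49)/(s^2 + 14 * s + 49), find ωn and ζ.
Standard form: ωn²/(s²+2ζωn·s+ωn²).
const=49=ωn² → ωn=7, s coeff=14=2ζωn → ζ=1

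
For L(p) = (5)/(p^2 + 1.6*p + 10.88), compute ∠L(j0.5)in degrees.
Substitute p = j*0.5: L(j0.5) = 0.467718 - 0.0351998j.
∠L(j0.5) = atan2(Im, Re) = atan2(-0.0351998, 0.467718) = -4.30°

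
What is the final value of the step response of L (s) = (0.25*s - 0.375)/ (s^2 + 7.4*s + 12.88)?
FVT: lim_{t→∞} y(t) = lim_{s→0} s*Y(s) where Y(s) = L(s)/s.
= lim_{s→0} L(s) = L(0) = num(0)/den(0) = -0.375/12.88 = -0.02911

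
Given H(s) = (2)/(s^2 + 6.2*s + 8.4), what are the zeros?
Numerator is a nonzero constant (2) → Zeros: none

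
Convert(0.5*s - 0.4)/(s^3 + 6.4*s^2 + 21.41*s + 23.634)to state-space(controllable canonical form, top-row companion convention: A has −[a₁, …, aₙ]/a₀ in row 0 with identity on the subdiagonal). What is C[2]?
Reachable canonical form: C = numerator coefficients (right-aligned, zero-padded to length n).
num = 0.5*s - 0.4, C = [[0, 0.5, -0.4]].
C[2] = -0.4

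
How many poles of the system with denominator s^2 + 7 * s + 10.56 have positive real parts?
s^2 + 7*s + 10.56 = (s + 2.2)(s + 4.8). Poles: -2.2, -4.8. RHP poles (Re>0): 0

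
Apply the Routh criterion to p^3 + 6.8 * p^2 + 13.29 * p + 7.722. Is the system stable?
Routh array:
p^3: [1, 13.29]; p^2: [6.8, 7.722]; p^1: [12.1544]; p^0: [7.722]
First column: [1, 6.8, 12.1544, 7.722]. Sign changes = 0.
Yes, stable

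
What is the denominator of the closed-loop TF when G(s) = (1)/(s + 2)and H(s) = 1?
Characteristic poly = G_den * H_den + G_num * H_num = (s + 2) + (1) = s + 3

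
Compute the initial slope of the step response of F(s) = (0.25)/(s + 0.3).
IVT: y'(0⁺) = lim_{s→∞} s²·Y(s) = lim_{s→∞} s·F(s).
deg(num) = 0, deg(den) = 1, relative degree = 1, so s·F(s) → (leading num)/(leading den) = 0.25/1 = 0.25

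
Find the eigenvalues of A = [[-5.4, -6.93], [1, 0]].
Eigenvalues solve det(λI - A) = 0.
Characteristic polynomial: λ^2 + 5.4*λ + 6.93 = 0.
Factor: (λ + 2.1)(λ + 3.3) = 0.
Roots: -2.1, -3.3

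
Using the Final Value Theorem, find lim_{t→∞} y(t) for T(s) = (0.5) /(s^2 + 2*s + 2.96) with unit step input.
FVT: lim_{t→∞} y(t) = lim_{s→0} s*Y(s) where Y(s) = T(s)/s.
= lim_{s→0} T(s) = T(0) = num(0)/den(0) = 0.5/2.96 = 0.1689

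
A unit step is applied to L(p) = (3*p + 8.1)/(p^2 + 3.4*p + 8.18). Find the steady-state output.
FVT: lim_{t→∞} y(t) = lim_{p→0} p*Y(p) where Y(p) = L(p)/p.
= lim_{p→0} L(p) = L(0) = num(0)/den(0) = 8.1/8.18 = 0.9902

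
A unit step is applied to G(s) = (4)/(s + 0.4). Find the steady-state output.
FVT: lim_{t→∞} y(t) = lim_{s→0} s*Y(s) where Y(s) = G(s)/s.
= lim_{s→0} G(s) = G(0) = num(0)/den(0) = 4/0.4 = 10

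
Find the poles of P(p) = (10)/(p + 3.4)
Set denominator = 0: p + 3.4 = 0 → Poles: -3.4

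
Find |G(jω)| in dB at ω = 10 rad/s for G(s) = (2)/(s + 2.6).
Substitute s = j*10: G(j10) = 0.0487074 - 0.187336j.
|G(j10)| = sqrt(Re² + Im²) = 0.1936.
20*log₁₀(0.1936) = -14.26 dB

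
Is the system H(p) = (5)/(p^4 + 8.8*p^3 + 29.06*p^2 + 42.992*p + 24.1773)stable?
Denominator: p^4 + 8.8*p^3 + 29.06*p^2 + 42.992*p + 24.1773 = (p + 2.1)(p + 2.9)(p^2 + 3.8*p + 3.97). Poles: -1.9 + 0.6j, -1.9 - 0.6j, -2.1, -2.9. All Re(p)<0: Yes (stable)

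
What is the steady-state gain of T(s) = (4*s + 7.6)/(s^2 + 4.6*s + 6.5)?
DC gain = T(0) = num(0)/den(0) = 7.6/6.5 = 1.169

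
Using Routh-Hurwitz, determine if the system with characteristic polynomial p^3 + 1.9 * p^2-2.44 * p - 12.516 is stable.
Routh array:
p^3: [1, -2.44]; p^2: [1.9, -12.516]; p^1: [4.14737]; p^0: [-12.516]
First column: [1, 1.9, 4.14737, -12.516]. Sign changes = 1.
No, unstable (1 RHP root(s))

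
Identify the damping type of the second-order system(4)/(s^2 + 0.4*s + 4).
Standard form: ωn²/(s²+2ζωn·s+ωn²) gives ωn=2, ζ=0.1.
Underdamped (ζ = 0.1 < 1)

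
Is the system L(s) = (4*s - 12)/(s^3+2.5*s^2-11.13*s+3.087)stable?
Denominator: s^3 + 2.5*s^2 - 11.13*s + 3.087 = (s - 2.1)(s + 4.9)(s - 0.3). Poles: -4.9, 0.3, 2.1. All Re(p)<0: No (unstable)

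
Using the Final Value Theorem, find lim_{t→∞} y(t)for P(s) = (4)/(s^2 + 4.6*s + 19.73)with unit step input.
FVT: lim_{t→∞} y(t) = lim_{s→0} s*Y(s) where Y(s) = P(s)/s.
= lim_{s→0} P(s) = P(0) = num(0)/den(0) = 4/19.73 = 0.2027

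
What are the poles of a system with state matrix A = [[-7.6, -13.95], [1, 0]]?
Eigenvalues solve det(λI - A) = 0.
Characteristic polynomial: λ^2 + 7.6*λ + 13.95 = 0.
Factor: (λ + 3.1)(λ + 4.5) = 0.
Roots: -3.1, -4.5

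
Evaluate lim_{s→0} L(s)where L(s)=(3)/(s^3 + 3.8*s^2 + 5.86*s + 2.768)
DC gain = L(0) = num(0)/den(0) = 3/2.768 = 1.084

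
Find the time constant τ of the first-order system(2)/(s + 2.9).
First-order system: τ = -1/pole. Pole = -2.9. τ = -1/(-2.9) = 0.3448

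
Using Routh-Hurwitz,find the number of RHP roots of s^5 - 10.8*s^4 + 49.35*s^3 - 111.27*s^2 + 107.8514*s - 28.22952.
Routh array:
s^5: [1, 49.35, 107.8514]; s^4: [-10.8, -111.27, -28.22952]; s^3: [39.0472, 105.238]; s^2: [-82.1625, -28.22952]; s^1: [91.8217]; s^0: [-28.22952]
First column: [1, -10.8, 39.0472, -82.1625, 91.8217, -28.22952]. Sign changes = RHP roots = 5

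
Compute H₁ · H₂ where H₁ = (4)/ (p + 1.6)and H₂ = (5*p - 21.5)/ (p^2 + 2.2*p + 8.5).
Series: H = H₁ · H₂ = (n₁·n₂)/(d₁·d₂).
Num: n₁·n₂ = 20*p - 86. Den: d₁·d₂ = p^3 + 3.8*p^2 + 12.02*p + 13.6.
H(p) = (20*p - 86)/(p^3 + 3.8*p^2 + 12.02*p + 13.6)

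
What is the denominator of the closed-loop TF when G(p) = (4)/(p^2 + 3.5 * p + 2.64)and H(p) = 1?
Characteristic poly = G_den * H_den + G_num * H_num = (p^2 + 3.5*p + 2.64) + (4) = p^2 + 3.5*p + 6.64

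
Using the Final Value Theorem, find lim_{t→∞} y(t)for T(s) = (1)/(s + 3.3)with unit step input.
FVT: lim_{t→∞} y(t) = lim_{s→0} s*Y(s) where Y(s) = T(s)/s.
= lim_{s→0} T(s) = T(0) = num(0)/den(0) = 1/3.3 = 0.303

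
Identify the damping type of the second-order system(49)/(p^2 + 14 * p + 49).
Standard form: ωn²/(p²+2ζωn·p+ωn²) gives ωn=7, ζ=1.
Critically damped (ζ = 1)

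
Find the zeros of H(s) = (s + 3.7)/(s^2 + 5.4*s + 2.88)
Set numerator = 0: s + 3.7 = 0 → Zeros: -3.7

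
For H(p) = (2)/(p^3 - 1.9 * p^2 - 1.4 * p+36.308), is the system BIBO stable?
Denominator: p^3 - 1.9*p^2 - 1.4*p + 36.308 = (p + 2.9)(p^2 - 4.8*p + 12.52). Poles: -2.9, 2.4 + 2.6j, 2.4 - 2.6j. All Re(p)<0: No (unstable)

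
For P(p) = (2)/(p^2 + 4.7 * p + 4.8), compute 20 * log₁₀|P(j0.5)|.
Substitute p = j*0.5: P(j0.5) = 0.346997 - 0.179218j.
|P(j0.5)| = sqrt(Re² + Im²) = 0.3905.
20*log₁₀(0.3905) = -8.17 dB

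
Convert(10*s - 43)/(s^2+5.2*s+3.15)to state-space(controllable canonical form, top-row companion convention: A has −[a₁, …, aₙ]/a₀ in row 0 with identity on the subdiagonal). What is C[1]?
Reachable canonical form: C = numerator coefficients (right-aligned, zero-padded to length n).
num = 10*s - 43, C = [[10, -43]].
C[1] = -43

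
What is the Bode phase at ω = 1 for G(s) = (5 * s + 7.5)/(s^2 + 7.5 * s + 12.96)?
Substitute s = j*1: G(j1) = 0.638261 + 0.0178131j.
∠G(j1) = atan2(Im, Re) = atan2(0.0178131, 0.638261) = 1.60°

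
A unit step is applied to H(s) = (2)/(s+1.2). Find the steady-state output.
FVT: lim_{t→∞} y(t) = lim_{s→0} s*Y(s) where Y(s) = H(s)/s.
= lim_{s→0} H(s) = H(0) = num(0)/den(0) = 2/1.2 = 1.667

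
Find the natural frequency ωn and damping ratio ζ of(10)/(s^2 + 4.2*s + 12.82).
Underdamped: complex pole -2.1 + 2.9j. ωn = |pole| = 3.581, ζ = -Re(pole)/ωn = 0.5865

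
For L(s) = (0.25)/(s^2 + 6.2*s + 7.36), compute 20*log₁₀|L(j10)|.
Substitute s = j*10: L(j10) = -0.00186381 - 0.00124737j.
|L(j10)| = sqrt(Re² + Im²) = 0.002243.
20*log₁₀(0.002243) = -52.98 dB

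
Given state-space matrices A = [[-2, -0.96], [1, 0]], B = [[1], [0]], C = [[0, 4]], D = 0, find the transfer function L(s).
L(s) = C(sI - A)⁻¹B + D.
Characteristic polynomial det(sI - A) = s^2 + 2*s + 0.96.
Numerator from C·adj(sI-A)·B + D·det(sI-A) = 4.
L(s) = (4)/(s^2 + 2*s + 0.96)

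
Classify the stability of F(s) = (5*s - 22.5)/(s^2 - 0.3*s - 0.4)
Denominator: s^2 - 0.3*s - 0.4 = (s - 0.8)(s + 0.5). Poles: -0.5, 0.8. Unstable (1 pole(s) in RHP)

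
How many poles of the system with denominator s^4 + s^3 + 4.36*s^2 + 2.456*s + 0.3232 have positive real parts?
s^4 + s^3 + 4.36*s^2 + 2.456*s + 0.3232 = (s + 0.2)(s + 0.4)(s^2 + 0.4*s + 4.04). Poles: -0.2, -0.2 + 2j, -0.2 - 2j, -0.4. RHP poles (Re>0): 0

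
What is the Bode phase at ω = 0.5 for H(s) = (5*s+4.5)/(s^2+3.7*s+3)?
Substitute s = j*0.5: H(j0.5) = 1.54756 - 0.131998j.
∠H(j0.5) = atan2(Im, Re) = atan2(-0.131998, 1.54756) = -4.88°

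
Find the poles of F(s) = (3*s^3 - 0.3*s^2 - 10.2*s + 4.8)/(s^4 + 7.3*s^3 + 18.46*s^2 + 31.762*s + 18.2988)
Set denominator = 0: s^4 + 7.3*s^3 + 18.46*s^2 + 31.762*s + 18.2988 = (s + 0.9)(s + 4.6)(s^2 + 1.8*s + 4.42) = 0 → Poles: -0.9, -0.9 + 1.9j, -0.9 - 1.9j, -4.6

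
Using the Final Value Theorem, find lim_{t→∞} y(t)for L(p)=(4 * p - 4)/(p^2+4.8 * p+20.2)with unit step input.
FVT: lim_{t→∞} y(t) = lim_{p→0} p*Y(p) where Y(p) = L(p)/p.
= lim_{p→0} L(p) = L(0) = num(0)/den(0) = -4/20.2 = -0.198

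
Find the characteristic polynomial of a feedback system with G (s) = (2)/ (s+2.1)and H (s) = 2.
Characteristic poly = G_den * H_den + G_num * H_num = (s + 2.1) + (4) = s + 6.1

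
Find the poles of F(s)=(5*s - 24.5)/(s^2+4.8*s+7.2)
Set denominator = 0: s^2 + 4.8*s + 7.2 = 0 → Poles: -2.4 + 1.2j, -2.4 - 1.2j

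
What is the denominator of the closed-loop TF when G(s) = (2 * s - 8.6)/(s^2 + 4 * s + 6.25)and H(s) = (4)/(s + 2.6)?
Characteristic poly = G_den * H_den + G_num * H_num = (s^3 + 6.6*s^2 + 16.65*s + 16.25) + (8*s - 34.4) = s^3 + 6.6*s^2 + 24.65*s - 18.15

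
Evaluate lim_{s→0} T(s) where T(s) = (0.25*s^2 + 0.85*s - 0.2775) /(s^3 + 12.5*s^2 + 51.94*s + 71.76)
DC gain = T(0) = num(0)/den(0) = -0.2775/71.76 = -0.003867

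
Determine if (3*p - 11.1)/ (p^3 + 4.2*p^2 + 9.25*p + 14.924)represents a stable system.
Denominator: p^3 + 4.2*p^2 + 9.25*p + 14.924 = (p + 2.8)(p^2 + 1.4*p + 5.33). Poles: -0.7 + 2.2j, -0.7 - 2.2j, -2.8. All Re(p)<0: Yes (stable)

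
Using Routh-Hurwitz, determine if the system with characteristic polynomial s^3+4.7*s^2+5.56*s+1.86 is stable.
Routh array:
s^3: [1, 5.56]; s^2: [4.7, 1.86]; s^1: [5.16426]; s^0: [1.86]
First column: [1, 4.7, 5.16426, 1.86]. Sign changes = 0.
Yes, stable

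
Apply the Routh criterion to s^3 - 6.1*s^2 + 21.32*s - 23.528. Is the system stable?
Routh array:
s^3: [1, 21.32]; s^2: [-6.1, -23.528]; s^1: [17.463]; s^0: [-23.528]
First column: [1, -6.1, 17.463, -23.528]. Sign changes = 3.
No, unstable (3 RHP root(s))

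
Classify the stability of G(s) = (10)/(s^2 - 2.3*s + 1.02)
Denominator: s^2 - 2.3*s + 1.02 = (s - 1.7)(s - 0.6). Poles: 0.6, 1.7. Unstable (2 pole(s) in RHP)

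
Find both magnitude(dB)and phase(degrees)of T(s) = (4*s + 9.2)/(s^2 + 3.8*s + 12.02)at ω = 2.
Substitute s = j*2: T(j2) = 1.10242 - 0.047182j.
|T| = 20*log₁₀(sqrt(Re²+Im²)) = 0.85 dB.
∠T = atan2(Im, Re) = -2.45°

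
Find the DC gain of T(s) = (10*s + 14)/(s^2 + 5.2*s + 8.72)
DC gain = T(0) = num(0)/den(0) = 14/8.72 = 1.606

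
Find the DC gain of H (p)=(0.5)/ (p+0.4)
DC gain = H(0) = num(0)/den(0) = 0.5/0.4 = 1.25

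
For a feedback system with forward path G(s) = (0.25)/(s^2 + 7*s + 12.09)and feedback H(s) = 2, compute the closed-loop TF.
Closed-loop T = G/(1+GH).
Numerator: G_num * H_den = 0.25.
Denominator: G_den * H_den + G_num * H_num = (s^2 + 7*s + 12.09) + (0.5) = s^2 + 7*s + 12.59.
T(s) = (0.25)/(s^2 + 7*s + 12.59)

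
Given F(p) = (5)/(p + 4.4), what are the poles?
Set denominator = 0: p + 4.4 = 0 → Poles: -4.4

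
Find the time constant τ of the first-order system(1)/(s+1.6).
First-order system: τ = -1/pole. Pole = -1.6. τ = -1/(-1.6) = 0.625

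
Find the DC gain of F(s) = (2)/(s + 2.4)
DC gain = F(0) = num(0)/den(0) = 2/2.4 = 0.8333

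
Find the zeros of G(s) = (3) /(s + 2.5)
Numerator is a nonzero constant (3) → Zeros: none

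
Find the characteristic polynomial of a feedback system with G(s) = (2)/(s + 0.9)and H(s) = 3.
Characteristic poly = G_den * H_den + G_num * H_num = (s + 0.9) + (6) = s + 6.9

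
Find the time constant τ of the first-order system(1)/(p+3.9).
First-order system: τ = -1/pole. Pole = -3.9. τ = -1/(-3.9) = 0.2564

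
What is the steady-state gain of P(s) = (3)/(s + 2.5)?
DC gain = P(0) = num(0)/den(0) = 3/2.5 = 1.2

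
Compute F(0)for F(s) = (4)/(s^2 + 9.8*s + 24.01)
DC gain = F(0) = num(0)/den(0) = 4/24.01 = 0.1666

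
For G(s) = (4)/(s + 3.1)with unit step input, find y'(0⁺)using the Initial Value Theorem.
IVT: y'(0⁺) = lim_{s→∞} s²·Y(s) = lim_{s→∞} s·G(s).
deg(num) = 0, deg(den) = 1, relative degree = 1, so s·G(s) → (leading num)/(leading den) = 4/1 = 4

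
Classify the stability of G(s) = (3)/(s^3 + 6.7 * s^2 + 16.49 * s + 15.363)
Denominator: s^3 + 6.7*s^2 + 16.49*s + 15.363 = (s + 2.7)(s^2 + 4*s + 5.69). Poles: -2 + 1.3j, -2 - 1.3j, -2.7. Stable (all poles in LHP)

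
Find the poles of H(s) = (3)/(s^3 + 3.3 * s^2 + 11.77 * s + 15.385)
Set denominator = 0: s^3 + 3.3*s^2 + 11.77*s + 15.385 = (s + 1.7)(s^2 + 1.6*s + 9.05) = 0 → Poles: -0.8 + 2.9j, -0.8 - 2.9j, -1.7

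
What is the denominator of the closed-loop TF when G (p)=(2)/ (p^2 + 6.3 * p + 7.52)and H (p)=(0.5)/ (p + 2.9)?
Characteristic poly = G_den * H_den + G_num * H_num = (p^3 + 9.2*p^2 + 25.79*p + 21.808) + (1) = p^3 + 9.2*p^2 + 25.79*p + 22.808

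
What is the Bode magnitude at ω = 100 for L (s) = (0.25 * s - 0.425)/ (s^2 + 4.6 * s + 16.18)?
Substitute s = j*100: L(j100) = 0.000157607 - 0.00249679j.
|L(j100)| = sqrt(Re² + Im²) = 0.002502.
20*log₁₀(0.002502) = -52.04 dB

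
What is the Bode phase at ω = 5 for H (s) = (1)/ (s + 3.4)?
Substitute s = j*5: H(j5) = 0.0929978 - 0.136761j.
∠H(j5) = atan2(Im, Re) = atan2(-0.136761, 0.0929978) = -55.78°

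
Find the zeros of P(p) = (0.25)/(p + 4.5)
Numerator is a nonzero constant (0.25) → Zeros: none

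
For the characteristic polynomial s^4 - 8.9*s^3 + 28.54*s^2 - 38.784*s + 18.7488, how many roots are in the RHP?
s^4 - 8.9*s^3 + 28.54*s^2 - 38.784*s + 18.7488 = (s - 3.1)(s - 2.8)(s - 1.8)(s - 1.2). Poles: 1.2, 1.8, 2.8, 3.1. RHP poles (Re>0): 4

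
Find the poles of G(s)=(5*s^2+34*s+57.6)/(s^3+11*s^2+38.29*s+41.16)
Set denominator = 0: s^3 + 11*s^2 + 38.29*s + 41.16 = (s + 2.1)(s + 4.9)(s + 4) = 0 → Poles: -2.1, -4, -4.9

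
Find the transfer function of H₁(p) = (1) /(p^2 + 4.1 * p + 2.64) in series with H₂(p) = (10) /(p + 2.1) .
Series: H = H₁ · H₂ = (n₁·n₂)/(d₁·d₂).
Num: n₁·n₂ = 10. Den: d₁·d₂ = p^3 + 6.2*p^2 + 11.25*p + 5.544.
H(p) = (10)/(p^3 + 6.2*p^2 + 11.25*p + 5.544)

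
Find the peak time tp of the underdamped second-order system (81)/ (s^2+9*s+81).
Standard form: ωn²/(s²+2ζωn·s+ωn²) → ωn = 9, ζ = 0.5.
ωd = ωn·√(1-ζ²) = 9·√(1-0.5²) = 7.794.
tp = π/ωd = π/7.794 = 0.4031 s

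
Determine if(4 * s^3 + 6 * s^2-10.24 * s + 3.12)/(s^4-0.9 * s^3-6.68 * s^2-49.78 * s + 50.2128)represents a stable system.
Denominator: s^4 - 0.9*s^3 - 6.68*s^2 - 49.78*s + 50.2128 = (s - 0.9)(s - 4.4)(s^2 + 4.4*s + 12.68). Poles: -2.2 + 2.8j, -2.2 - 2.8j, 0.9, 4.4. All Re(p)<0: No (unstable)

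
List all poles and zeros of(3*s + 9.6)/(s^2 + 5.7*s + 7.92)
Set denominator = 0: s^2 + 5.7*s + 7.92 = (s + 3.3)(s + 2.4) = 0 → Poles: -2.4, -3.3
Set numerator = 0: 3*s + 9.6 = 0 → Zeros: -3.2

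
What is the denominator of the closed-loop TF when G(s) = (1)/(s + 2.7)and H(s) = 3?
Characteristic poly = G_den * H_den + G_num * H_num = (s + 2.7) + (3) = s + 5.7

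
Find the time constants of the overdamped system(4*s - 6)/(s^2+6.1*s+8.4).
Overdamped: real poles at -4, -2.1. τ = -1/pole → τ₁ = 0.25, τ₂ = 0.4762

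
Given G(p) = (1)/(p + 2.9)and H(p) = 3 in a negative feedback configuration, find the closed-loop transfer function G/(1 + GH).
Closed-loop T = G/(1+GH).
Numerator: G_num * H_den = 1.
Denominator: G_den * H_den + G_num * H_num = (p + 2.9) + (3) = p + 5.9.
T(p) = (1)/(p + 5.9)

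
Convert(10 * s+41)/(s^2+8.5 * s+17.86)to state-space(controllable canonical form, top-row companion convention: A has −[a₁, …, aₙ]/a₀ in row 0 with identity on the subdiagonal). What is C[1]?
Reachable canonical form: C = numerator coefficients (right-aligned, zero-padded to length n).
num = 10*s + 41, C = [[10, 41]].
C[1] = 41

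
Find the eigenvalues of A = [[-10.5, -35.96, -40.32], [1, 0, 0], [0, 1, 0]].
Eigenvalues solve det(λI - A) = 0.
Characteristic polynomial: λ^3 + 10.5*λ^2 + 35.96*λ + 40.32 = 0.
Factor: (λ + 4.5)(λ + 3.2)(λ + 2.8) = 0.
Roots: -2.8, -3.2, -4.5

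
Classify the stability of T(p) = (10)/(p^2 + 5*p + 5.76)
Denominator: p^2 + 5*p + 5.76 = (p + 3.2)(p + 1.8). Poles: -1.8, -3.2. Stable (all poles in LHP)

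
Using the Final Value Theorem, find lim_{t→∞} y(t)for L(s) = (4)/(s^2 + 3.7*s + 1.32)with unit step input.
FVT: lim_{t→∞} y(t) = lim_{s→0} s*Y(s) where Y(s) = L(s)/s.
= lim_{s→0} L(s) = L(0) = num(0)/den(0) = 4/1.32 = 3.03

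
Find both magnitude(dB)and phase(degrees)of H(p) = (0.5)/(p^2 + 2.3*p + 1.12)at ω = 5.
Substitute p = j*5: H(j5) = -0.0169963 - 0.008185j.
|H| = 20*log₁₀(sqrt(Re²+Im²)) = -34.49 dB.
∠H = atan2(Im, Re) = -154.29°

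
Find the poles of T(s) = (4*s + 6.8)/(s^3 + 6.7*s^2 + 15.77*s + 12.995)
Set denominator = 0: s^3 + 6.7*s^2 + 15.77*s + 12.995 = (s + 2.3)(s^2 + 4.4*s + 5.65) = 0 → Poles: -2.2 + 0.9j, -2.2 - 0.9j, -2.3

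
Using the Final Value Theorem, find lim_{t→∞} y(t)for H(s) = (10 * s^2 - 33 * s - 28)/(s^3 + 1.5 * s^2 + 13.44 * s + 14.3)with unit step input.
FVT: lim_{t→∞} y(t) = lim_{s→0} s*Y(s) where Y(s) = H(s)/s.
= lim_{s→0} H(s) = H(0) = num(0)/den(0) = -28/14.3 = -1.958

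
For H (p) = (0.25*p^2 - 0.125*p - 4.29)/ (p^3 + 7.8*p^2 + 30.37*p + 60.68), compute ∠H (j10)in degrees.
Substitute p = j*10: H(j10) = 0.0218899 - 0.0194516j.
∠H(j10) = atan2(Im, Re) = atan2(-0.0194516, 0.0218899) = -41.62°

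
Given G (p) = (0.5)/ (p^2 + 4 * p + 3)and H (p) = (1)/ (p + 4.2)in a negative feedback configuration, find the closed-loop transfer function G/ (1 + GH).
Closed-loop T = G/(1+GH).
Numerator: G_num * H_den = 0.5*p + 2.1.
Denominator: G_den * H_den + G_num * H_num = (p^3 + 8.2*p^2 + 19.8*p + 12.6) + (0.5) = p^3 + 8.2*p^2 + 19.8*p + 13.1.
T(p) = (0.5*p + 2.1)/(p^3 + 8.2*p^2 + 19.8*p + 13.1)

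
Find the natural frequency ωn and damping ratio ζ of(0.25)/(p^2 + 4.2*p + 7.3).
Underdamped: complex pole -2.1 + 1.7j. ωn = |pole| = 2.702, ζ = -Re(pole)/ωn = 0.7772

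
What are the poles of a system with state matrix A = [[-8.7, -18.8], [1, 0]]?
Eigenvalues solve det(λI - A) = 0.
Characteristic polynomial: λ^2 + 8.7*λ + 18.8 = 0.
Factor: (λ + 4.7)(λ + 4) = 0.
Roots: -4, -4.7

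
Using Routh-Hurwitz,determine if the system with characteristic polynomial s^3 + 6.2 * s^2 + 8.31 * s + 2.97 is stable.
Routh array:
s^3: [1, 8.31]; s^2: [6.2, 2.97]; s^1: [7.83097]; s^0: [2.97]
First column: [1, 6.2, 7.83097, 2.97]. Sign changes = 0.
Yes, stable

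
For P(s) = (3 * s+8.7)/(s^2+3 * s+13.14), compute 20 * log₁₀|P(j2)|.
Substitute s = j*2: P(j2) = 0.966358 + 0.0220847j.
|P(j2)| = sqrt(Re² + Im²) = 0.9666.
20*log₁₀(0.9666) = -0.29 dB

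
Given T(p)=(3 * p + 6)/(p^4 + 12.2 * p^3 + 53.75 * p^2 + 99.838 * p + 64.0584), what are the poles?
Set denominator = 0: p^4 + 12.2*p^3 + 53.75*p^2 + 99.838*p + 64.0584 = (p + 3.6)(p + 1.4)(p + 4.1)(p + 3.1) = 0 → Poles: -1.4, -3.1, -3.6, -4.1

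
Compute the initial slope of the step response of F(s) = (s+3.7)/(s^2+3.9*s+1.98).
IVT: y'(0⁺) = lim_{s→∞} s²·Y(s) = lim_{s→∞} s·F(s).
deg(num) = 1, deg(den) = 2, relative degree = 1, so s·F(s) → (leading num)/(leading den) = 1/1 = 1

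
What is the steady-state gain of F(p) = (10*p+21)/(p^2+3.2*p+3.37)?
DC gain = F(0) = num(0)/den(0) = 21/3.37 = 6.231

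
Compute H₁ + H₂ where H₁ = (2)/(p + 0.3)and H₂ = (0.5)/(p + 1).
Parallel: H = H₁ + H₂ = (n₁·d₂ + n₂·d₁)/(d₁·d₂).
n₁·d₂ = 2*p + 2. n₂·d₁ = 0.5*p + 0.15. Sum = 2.5*p + 2.15. d₁·d₂ = p^2 + 1.3*p + 0.3.
H(p) = (2.5*p + 2.15)/(p^2 + 1.3*p + 0.3)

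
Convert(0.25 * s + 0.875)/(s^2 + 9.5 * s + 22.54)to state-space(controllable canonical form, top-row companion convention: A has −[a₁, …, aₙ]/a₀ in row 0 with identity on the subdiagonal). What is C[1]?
Reachable canonical form: C = numerator coefficients (right-aligned, zero-padded to length n).
num = 0.25*s + 0.875, C = [[0.25, 0.875]].
C[1] = 0.875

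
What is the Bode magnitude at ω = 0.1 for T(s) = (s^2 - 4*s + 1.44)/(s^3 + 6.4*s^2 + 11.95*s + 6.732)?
Substitute s = j*0.1: T(j0.1) = 0.197386 - 0.0953328j.
|T(j0.1)| = sqrt(Re² + Im²) = 0.2192.
20*log₁₀(0.2192) = -13.18 dB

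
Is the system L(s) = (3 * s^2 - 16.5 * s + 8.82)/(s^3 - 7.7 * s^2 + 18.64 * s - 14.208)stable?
Denominator: s^3 - 7.7*s^2 + 18.64*s - 14.208 = (s - 1.6)(s - 2.4)(s - 3.7). Poles: 1.6, 2.4, 3.7. All Re(p)<0: No (unstable)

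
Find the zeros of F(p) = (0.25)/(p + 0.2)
Numerator is a nonzero constant (0.25) → Zeros: none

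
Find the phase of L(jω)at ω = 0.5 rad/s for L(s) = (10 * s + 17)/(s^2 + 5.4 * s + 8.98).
Substitute s = j*0.5: L(j0.5) = 1.93897 - 0.0269452j.
∠L(j0.5) = atan2(Im, Re) = atan2(-0.0269452, 1.93897) = -0.80°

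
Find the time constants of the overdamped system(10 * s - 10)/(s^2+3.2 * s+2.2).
Overdamped: real poles at -1, -2.2. τ = -1/pole → τ₁ = 1, τ₂ = 0.4545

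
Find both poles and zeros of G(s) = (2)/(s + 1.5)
Set denominator = 0: s + 1.5 = 0 → Poles: -1.5
Numerator is a nonzero constant (2) → Zeros: none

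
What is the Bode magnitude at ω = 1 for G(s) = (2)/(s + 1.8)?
Substitute s = j*1: G(j1) = 0.849057 - 0.471698j.
|G(j1)| = sqrt(Re² + Im²) = 0.9713.
20*log₁₀(0.9713) = -0.25 dB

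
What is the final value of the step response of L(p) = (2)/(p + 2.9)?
FVT: lim_{t→∞} y(t) = lim_{p→0} p*Y(p) where Y(p) = L(p)/p.
= lim_{p→0} L(p) = L(0) = num(0)/den(0) = 2/2.9 = 0.6897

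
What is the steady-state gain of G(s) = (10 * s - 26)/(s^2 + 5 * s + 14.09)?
DC gain = G(0) = num(0)/den(0) = -26/14.09 = -1.845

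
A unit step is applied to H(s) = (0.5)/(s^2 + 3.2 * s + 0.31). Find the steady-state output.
FVT: lim_{t→∞} y(t) = lim_{s→0} s*Y(s) where Y(s) = H(s)/s.
= lim_{s→0} H(s) = H(0) = num(0)/den(0) = 0.5/0.31 = 1.613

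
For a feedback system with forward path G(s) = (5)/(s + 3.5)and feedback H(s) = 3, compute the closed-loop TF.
Closed-loop T = G/(1+GH).
Numerator: G_num * H_den = 5.
Denominator: G_den * H_den + G_num * H_num = (s + 3.5) + (15) = s + 18.5.
T(s) = (5)/(s + 18.5)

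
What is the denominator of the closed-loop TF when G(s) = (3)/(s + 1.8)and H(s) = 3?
Characteristic poly = G_den * H_den + G_num * H_num = (s + 1.8) + (9) = s + 10.8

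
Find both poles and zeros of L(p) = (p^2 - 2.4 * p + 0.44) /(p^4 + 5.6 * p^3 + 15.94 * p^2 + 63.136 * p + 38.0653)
Set denominator = 0: p^4 + 5.6*p^3 + 15.94*p^2 + 63.136*p + 38.0653 = (p + 4.7)(p + 0.7)(p^2 + 0.2*p + 11.57) = 0 → Poles: -0.1 + 3.4j, -0.1 - 3.4j, -0.7, -4.7
Set numerator = 0: p^2 - 2.4*p + 0.44 = (p - 2.2)(p - 0.2) = 0 → Zeros: 0.2, 2.2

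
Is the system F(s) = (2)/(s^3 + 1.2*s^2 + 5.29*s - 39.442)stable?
Denominator: s^3 + 1.2*s^2 + 5.29*s - 39.442 = (s - 2.6)(s^2 + 3.8*s + 15.17). Poles: -1.9 + 3.4j, -1.9 - 3.4j, 2.6. All Re(p)<0: No (unstable)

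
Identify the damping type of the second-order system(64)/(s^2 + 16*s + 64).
Standard form: ωn²/(s²+2ζωn·s+ωn²) gives ωn=8, ζ=1.
Critically damped (ζ = 1)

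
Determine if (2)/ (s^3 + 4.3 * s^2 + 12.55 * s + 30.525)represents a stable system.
Denominator: s^3 + 4.3*s^2 + 12.55*s + 30.525 = (s + 3.3)(s^2 + s + 9.25). Poles: -0.5 + 3j, -0.5 - 3j, -3.3. All Re(p)<0: Yes (stable)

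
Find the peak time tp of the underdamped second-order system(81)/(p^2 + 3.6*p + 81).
Standard form: ωn²/(p²+2ζωn·p+ωn²) → ωn = 9, ζ = 0.2.
ωd = ωn·√(1-ζ²) = 9·√(1-0.2²) = 8.818.
tp = π/ωd = π/8.818 = 0.3563 s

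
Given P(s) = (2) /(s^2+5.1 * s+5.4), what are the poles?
Set denominator = 0: s^2 + 5.1*s + 5.4 = (s + 3.6)(s + 1.5) = 0 → Poles: -1.5, -3.6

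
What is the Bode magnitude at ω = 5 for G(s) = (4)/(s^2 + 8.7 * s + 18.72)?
Substitute s = j*5: G(j5) = -0.0130042 - 0.0900766j.
|G(j5)| = sqrt(Re² + Im²) = 0.09101.
20*log₁₀(0.09101) = -20.82 dB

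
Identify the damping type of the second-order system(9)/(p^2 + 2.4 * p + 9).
Standard form: ωn²/(p²+2ζωn·p+ωn²) gives ωn=3, ζ=0.4.
Underdamped (ζ = 0.4 < 1)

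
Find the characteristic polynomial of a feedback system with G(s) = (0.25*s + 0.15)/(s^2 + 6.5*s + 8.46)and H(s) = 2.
Characteristic poly = G_den * H_den + G_num * H_num = (s^2 + 6.5*s + 8.46) + (0.5*s + 0.3) = s^2 + 7*s + 8.76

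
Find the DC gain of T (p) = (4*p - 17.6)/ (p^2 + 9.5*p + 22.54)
DC gain = T(0) = num(0)/den(0) = -17.6/22.54 = -0.7808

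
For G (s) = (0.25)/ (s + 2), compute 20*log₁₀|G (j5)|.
Substitute s = j*5: G(j5) = 0.0172414 - 0.0431034j.
|G(j5)| = sqrt(Re² + Im²) = 0.04642.
20*log₁₀(0.04642) = -26.67 dB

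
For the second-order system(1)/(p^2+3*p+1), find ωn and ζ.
Standard form: ωn²/(p²+2ζωn·p+ωn²).
const=1=ωn² → ωn=1, p coeff=3=2ζωn → ζ=1.5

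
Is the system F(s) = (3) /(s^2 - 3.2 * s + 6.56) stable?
Denominator: s^2 - 3.2*s + 6.56. Poles: 1.6 + 2j, 1.6 - 2j. All Re(p)<0: No (unstable)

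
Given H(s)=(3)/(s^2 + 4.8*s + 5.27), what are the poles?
Set denominator = 0: s^2 + 4.8*s + 5.27 = (s + 1.7)(s + 3.1) = 0 → Poles: -1.7, -3.1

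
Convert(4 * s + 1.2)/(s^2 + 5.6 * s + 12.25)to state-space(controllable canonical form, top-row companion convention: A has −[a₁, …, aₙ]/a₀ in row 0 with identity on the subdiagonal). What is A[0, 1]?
Reachable canonical form for den = s^2 + 5.6*s + 12.25: top row of A = -[a₁,a₂,...,aₙ]/a₀, ones on the subdiagonal, zeros elsewhere.
A = [[-5.6, -12.25], [1, 0]].
A[0,1] = -12.25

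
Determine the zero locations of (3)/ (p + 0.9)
Numerator is a nonzero constant (3) → Zeros: none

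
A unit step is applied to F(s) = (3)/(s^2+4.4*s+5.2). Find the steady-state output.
FVT: lim_{t→∞} y(t) = lim_{s→0} s*Y(s) where Y(s) = F(s)/s.
= lim_{s→0} F(s) = F(0) = num(0)/den(0) = 3/5.2 = 0.5769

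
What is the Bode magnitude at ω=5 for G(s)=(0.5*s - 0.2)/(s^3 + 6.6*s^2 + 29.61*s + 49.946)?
Substitute s = j*5: G(j5) = 0.00585645 - 0.0205556j.
|G(j5)| = sqrt(Re² + Im²) = 0.02137.
20*log₁₀(0.02137) = -33.40 dB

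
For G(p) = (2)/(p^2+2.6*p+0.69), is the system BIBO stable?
Denominator: p^2 + 2.6*p + 0.69 = (p + 0.3)(p + 2.3). Poles: -0.3, -2.3. All Re(p)<0: Yes (stable)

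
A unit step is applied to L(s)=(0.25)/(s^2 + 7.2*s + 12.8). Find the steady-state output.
FVT: lim_{t→∞} y(t) = lim_{s→0} s*Y(s) where Y(s) = L(s)/s.
= lim_{s→0} L(s) = L(0) = num(0)/den(0) = 0.25/12.8 = 0.01953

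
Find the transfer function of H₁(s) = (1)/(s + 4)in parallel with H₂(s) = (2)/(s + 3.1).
Parallel: H = H₁ + H₂ = (n₁·d₂ + n₂·d₁)/(d₁·d₂).
n₁·d₂ = s + 3.1. n₂·d₁ = 2*s + 8. Sum = 3*s + 11.1. d₁·d₂ = s^2 + 7.1*s + 12.4.
H(s) = (3*s + 11.1)/(s^2 + 7.1*s + 12.4)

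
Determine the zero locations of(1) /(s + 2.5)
Numerator is a nonzero constant (1) → Zeros: none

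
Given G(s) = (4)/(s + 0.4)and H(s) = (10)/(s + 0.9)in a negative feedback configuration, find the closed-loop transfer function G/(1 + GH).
Closed-loop T = G/(1+GH).
Numerator: G_num * H_den = 4*s + 3.6.
Denominator: G_den * H_den + G_num * H_num = (s^2 + 1.3*s + 0.36) + (40) = s^2 + 1.3*s + 40.36.
T(s) = (4*s + 3.6)/(s^2 + 1.3*s + 40.36)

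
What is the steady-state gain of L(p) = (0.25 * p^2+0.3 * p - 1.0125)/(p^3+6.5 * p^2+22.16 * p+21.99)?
DC gain = L(0) = num(0)/den(0) = -1.0125/21.99 = -0.04604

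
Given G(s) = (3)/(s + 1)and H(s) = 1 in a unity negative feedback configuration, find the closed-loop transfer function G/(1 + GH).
Closed-loop T = G/(1+GH).
Numerator: G_num * H_den = 3.
Denominator: G_den * H_den + G_num * H_num = (s + 1) + (3) = s + 4.
T(s) = (3)/(s + 4)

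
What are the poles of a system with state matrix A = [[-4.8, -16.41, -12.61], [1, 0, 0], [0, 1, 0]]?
Eigenvalues solve det(λI - A) = 0.
Characteristic polynomial: λ^3 + 4.8*λ^2 + 16.41*λ + 12.61 = 0.
Factor: (λ + 1)(λ^2 + 3.8*λ + 12.61) = 0.
Roots: -1, -1.9 + 3j, -1.9 - 3j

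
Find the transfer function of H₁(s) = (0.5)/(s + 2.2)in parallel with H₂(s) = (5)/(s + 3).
Parallel: H = H₁ + H₂ = (n₁·d₂ + n₂·d₁)/(d₁·d₂).
n₁·d₂ = 0.5*s + 1.5. n₂·d₁ = 5*s + 11. Sum = 5.5*s + 12.5. d₁·d₂ = s^2 + 5.2*s + 6.6.
H(s) = (5.5*s + 12.5)/(s^2 + 5.2*s + 6.6)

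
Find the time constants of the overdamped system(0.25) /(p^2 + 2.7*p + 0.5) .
Overdamped: real poles at -0.2, -2.5. τ = -1/pole → τ₁ = 5, τ₂ = 0.4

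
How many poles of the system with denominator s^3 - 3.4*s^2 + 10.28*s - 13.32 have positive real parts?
s^3 - 3.4*s^2 + 10.28*s - 13.32 = (s - 1.8)(s^2 - 1.6*s + 7.4). Poles: 0.8 + 2.6j, 0.8 - 2.6j, 1.8. RHP poles (Re>0): 3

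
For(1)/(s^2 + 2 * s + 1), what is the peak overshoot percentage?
Standard form: ωn²/(s²+2ζωn·s+ωn²) → ωn = 1, ζ = 1.
ζ ≥ 1, so the response is non-oscillatory: peak overshoot = 0%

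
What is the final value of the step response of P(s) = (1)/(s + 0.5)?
FVT: lim_{t→∞} y(t) = lim_{s→0} s*Y(s) where Y(s) = P(s)/s.
= lim_{s→0} P(s) = P(0) = num(0)/den(0) = 1/0.5 = 2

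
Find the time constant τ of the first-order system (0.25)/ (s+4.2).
First-order system: τ = -1/pole. Pole = -4.2. τ = -1/(-4.2) = 0.2381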